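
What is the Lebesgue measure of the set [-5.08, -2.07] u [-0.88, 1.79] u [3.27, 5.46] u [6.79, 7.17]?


For pairwise disjoint intervals, m(union) = sum of lengths.
= (-2.07 - -5.08) + (1.79 - -0.88) + (5.46 - 3.27) + (7.17 - 6.79)
= 3.01 + 2.67 + 2.19 + 0.38
= 8.25


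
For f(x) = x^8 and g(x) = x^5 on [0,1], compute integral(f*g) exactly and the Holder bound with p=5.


Step 1: Exact integral of f*g = integral(x^13, 0, 1) = 1/14
     = 0.071429
Step 2: Holder bound with p=5, q=1.25:
  ||f||_p = (integral x^40 dx)^(1/5) = (1/41)^(1/5) = 0.475821
  ||g||_q = (integral x^6.25 dx)^(1/1.25) = (1/7.25)^(1/1.25) = 0.204989
Step 3: Holder bound = ||f||_p * ||g||_q = 0.475821 * 0.204989 = 0.097538
Verification: 0.071429 <= 0.097538 (Holder holds)


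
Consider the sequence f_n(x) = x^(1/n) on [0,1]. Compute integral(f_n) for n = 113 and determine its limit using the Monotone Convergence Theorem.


At n = 113: f_113(x) = x^(1/113).
Step 1: integral(x^(1/113), 0, 1) = [x^(1/113+1) / (1/113+1)] from 0 to 1
     = 1 / (1/113 + 1) = 1 / ((113+1)/113) = 113/(113+1)
     = 113/114 = 0.991228
Step 2: As n -> infinity, f_n(x) = x^(1/n) -> 1 for x in (0,1], and f_n is increasing in n.
By MCT, lim_n integral(f_n) = integral(lim_n f_n) = integral(1, 0, 1) = 1.
Step 3: Verify convergence: 113/114 = 0.991228 -> 1


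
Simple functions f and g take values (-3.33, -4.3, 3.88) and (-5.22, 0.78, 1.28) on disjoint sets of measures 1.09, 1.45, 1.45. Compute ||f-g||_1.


Step 1: Compute differences f_i - g_i:
  -3.33 - -5.22 = 1.89
  -4.3 - 0.78 = -5.08
  3.88 - 1.28 = 2.6
Step 2: Compute |diff|^1 * measure for each set:
  |1.89|^1 * 1.09 = 1.89 * 1.09 = 2.0601
  |-5.08|^1 * 1.45 = 5.08 * 1.45 = 7.366
  |2.6|^1 * 1.45 = 2.6 * 1.45 = 3.77
Step 3: Sum = 13.1961
Step 4: ||f-g||_1 = (13.1961)^(1/1) = 13.1961


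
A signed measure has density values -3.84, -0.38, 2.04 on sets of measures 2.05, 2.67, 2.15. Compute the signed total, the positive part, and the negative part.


Step 1: Compute signed measure on each set:
  Set 1: -3.84 * 2.05 = -7.872
  Set 2: -0.38 * 2.67 = -1.0146
  Set 3: 2.04 * 2.15 = 4.386
Step 2: Total signed measure = (-7.872) + (-1.0146) + (4.386)
     = -4.5006
Step 3: Positive part mu+(X) = sum of positive contributions = 4.386
Step 4: Negative part mu-(X) = |sum of negative contributions| = 8.8866


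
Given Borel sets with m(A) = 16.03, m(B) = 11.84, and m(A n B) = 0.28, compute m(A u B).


By inclusion-exclusion: m(A u B) = m(A) + m(B) - m(A n B)
= 16.03 + 11.84 - 0.28
= 27.59


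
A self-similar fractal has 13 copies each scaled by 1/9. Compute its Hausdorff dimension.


For a self-similar set with N copies scaled by 1/r:
dim_H = log(N)/log(r) = log(13)/log(9)
= 2.564949/2.197225
= 1.167359


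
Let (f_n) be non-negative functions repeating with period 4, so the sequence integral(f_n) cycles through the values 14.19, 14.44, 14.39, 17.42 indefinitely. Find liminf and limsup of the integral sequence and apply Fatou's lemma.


The sequence (integral(f_n)) is periodic with period 4, repeating the values 14.19, 14.44, 14.39, 17.42 indefinitely.
Step 1: For a periodic sequence, every tail (a_m, a_(m+1), ...) contains all 4 period values infinitely often.
Step 2: Hence inf of every tail = min of the period values = min(14.19, 14.44, 14.39, 17.42) = 14.19.
        liminf_n integral(f_n) = sup over m of (inf of tail from m) = 14.19.
Step 3: Similarly sup of every tail = max of the period values = 17.42.
        limsup_n integral(f_n) = 17.42.
Step 4: Fatou's lemma: integral(liminf_n f_n) <= liminf_n integral(f_n) = 14.19.
        So the integral of the pointwise liminf is at most 14.19.


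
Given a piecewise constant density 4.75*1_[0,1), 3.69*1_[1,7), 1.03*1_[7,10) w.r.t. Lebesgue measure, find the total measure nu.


Integrate each piece of the Radon-Nikodym derivative:
Step 1: integral_0^1 4.75 dx = 4.75*(1-0) = 4.75*1 = 4.75
Step 2: integral_1^7 3.69 dx = 3.69*(7-1) = 3.69*6 = 22.14
Step 3: integral_7^10 1.03 dx = 1.03*(10-7) = 1.03*3 = 3.09
Total: 4.75 + 22.14 + 3.09 = 29.98


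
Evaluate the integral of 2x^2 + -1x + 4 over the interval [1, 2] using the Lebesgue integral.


The Lebesgue integral of a Riemann-integrable function agrees with the Riemann integral.
Antiderivative F(x) = (2/3)x^3 + (-1/2)x^2 + 4x
F(2) = (2/3)*2^3 + (-1/2)*2^2 + 4*2
     = (2/3)*8 + (-1/2)*4 + 4*2
     = 5.333333 + -2 + 8
     = 11.333333
F(1) = 4.166667
Integral = F(2) - F(1) = 11.333333 - 4.166667 = 7.166667


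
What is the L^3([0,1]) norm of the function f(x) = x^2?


Step 1: ||f||_3 = (integral_0^1 |x^2|^3 dx)^(1/3)
     = (integral_0^1 x^6 dx)^(1/3)
Step 2: integral_0^1 x^6 dx = [x^7/(7)] from 0 to 1 = 1^7/7
     = 1/7 = 0.142857
Step 3: ||f||_3 = (0.142857)^(1/3) = 0.522758


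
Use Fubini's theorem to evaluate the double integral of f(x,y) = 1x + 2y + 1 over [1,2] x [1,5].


By Fubini, integrate in x first, then y.
Step 1: Fix y, integrate over x in [1,2]:
  integral(1x + 2y + 1, x=1..2)
  = 1*(2^2 - 1^2)/2 + (2y + 1)*(2 - 1)
  = 1.5 + (2y + 1)*1
  = 1.5 + 2y + 1
  = 2.5 + 2y
Step 2: Integrate over y in [1,5]:
  integral(2.5 + 2y, y=1..5)
  = 2.5*4 + 2*(5^2 - 1^2)/2
  = 10 + 24
  = 34


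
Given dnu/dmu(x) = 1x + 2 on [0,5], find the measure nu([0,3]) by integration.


nu(A) = integral_A (dnu/dmu) dmu = integral_0^3 (1x + 2) dx
Step 1: Antiderivative F(x) = (1/2)x^2 + 2x
Step 2: F(3) = (1/2)*3^2 + 2*3 = 4.5 + 6 = 10.5
Step 3: F(0) = (1/2)*0^2 + 2*0 = 0.0 + 0 = 0.0
Step 4: nu([0,3]) = F(3) - F(0) = 10.5 - 0.0 = 10.5


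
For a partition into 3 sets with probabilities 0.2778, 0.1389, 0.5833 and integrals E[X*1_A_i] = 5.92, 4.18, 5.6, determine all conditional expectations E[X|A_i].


For each cell A_i: E[X|A_i] = E[X*1_A_i] / P(A_i)
Step 1: E[X|A_1] = 5.92 / 0.2778 = 21.310295
Step 2: E[X|A_2] = 4.18 / 0.1389 = 30.093593
Step 3: E[X|A_3] = 5.6 / 0.5833 = 9.600549
Verification: E[X] = sum E[X*1_A_i] = 5.92 + 4.18 + 5.6 = 15.7


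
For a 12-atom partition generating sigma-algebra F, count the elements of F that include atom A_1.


Each element of F is a union of some subset S of the 12 atoms.
The element contains A_1 iff A_1 is in S.
So we count subsets S of {A_1,...,A_12} with A_1 in S: choose freely among the other 11 atoms.
Count = 2^(12-1) = 2^11 = 2048.


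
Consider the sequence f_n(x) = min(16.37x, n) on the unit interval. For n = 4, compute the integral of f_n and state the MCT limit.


f(x) = 16.37x on [0,1]; f_n(x) = min(16.37x, n). At n = 4:
Step 1: f(x) reaches 4 at x = 4/16.37 = 0.244349
Step 2: integral(f_4) = integral(16.37x, 0, 0.244349) + integral(4, 0.244349, 1)
       = 16.37*0.244349^2/2 + 4*(1 - 0.244349)
       = 0.488699 + 3.022602
       = 3.511301
Step 3: As n -> infinity, f_n increases to f, so by MCT integral(f_n) -> integral(f) = 16.37/2 = 8.185.
Convergence: integral(f_4) = 3.511301 -> 8.185 as n -> infinity


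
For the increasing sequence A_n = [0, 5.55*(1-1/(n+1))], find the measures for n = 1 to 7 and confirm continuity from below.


By continuity of measure from below: if A_n increases to A, then m(A_n) -> m(A).
Here A = [0, 5.55], so m(A) = 5.55
Step 1: a_1 = 5.55*(1 - 1/2) = 2.775, m(A_1) = 2.775
Step 2: a_2 = 5.55*(1 - 1/3) = 3.7, m(A_2) = 3.7
Step 3: a_3 = 5.55*(1 - 1/4) = 4.1625, m(A_3) = 4.1625
Step 4: a_4 = 5.55*(1 - 1/5) = 4.44, m(A_4) = 4.44
Step 5: a_5 = 5.55*(1 - 1/6) = 4.625, m(A_5) = 4.625
Step 6: a_6 = 5.55*(1 - 1/7) = 4.7571, m(A_6) = 4.7571
Step 7: a_7 = 5.55*(1 - 1/8) = 4.8563, m(A_7) = 4.8563
Limit: m(A_n) -> m([0,5.55]) = 5.55


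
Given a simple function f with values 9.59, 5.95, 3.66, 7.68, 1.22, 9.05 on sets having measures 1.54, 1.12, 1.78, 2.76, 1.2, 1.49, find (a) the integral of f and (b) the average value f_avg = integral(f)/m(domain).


Step 1: Integral = sum(value_i * measure_i)
= 9.59*1.54 + 5.95*1.12 + 3.66*1.78 + 7.68*2.76 + 1.22*1.2 + 9.05*1.49
= 14.7686 + 6.664 + 6.5148 + 21.1968 + 1.464 + 13.4845
= 64.0927
Step 2: Total measure of domain = 1.54 + 1.12 + 1.78 + 2.76 + 1.2 + 1.49 = 9.89
Step 3: Average value = 64.0927 / 9.89 = 6.480556


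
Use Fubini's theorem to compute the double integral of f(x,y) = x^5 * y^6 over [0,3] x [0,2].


By Fubini's theorem, the double integral factors as a product of single integrals:
Step 1: integral_0^3 x^5 dx = [x^6/6] from 0 to 3
     = 3^6/6 = 121.5
Step 2: integral_0^2 y^6 dy = [y^7/7] from 0 to 2
     = 2^7/7 = 18.285714
Step 3: Double integral = 121.5 * 18.285714 = 2221.714286


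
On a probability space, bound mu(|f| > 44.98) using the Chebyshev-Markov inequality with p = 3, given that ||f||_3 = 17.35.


Chebyshev/Markov inequality: mu(|f| > eps) <= (||f||_p / eps)^p
Step 1: ||f||_3 / eps = 17.35 / 44.98 = 0.385727
Step 2: Raise to power p = 3:
  (0.385727)^3 = 0.057391
Step 3: Therefore mu(|f| > 44.98) <= 0.057391


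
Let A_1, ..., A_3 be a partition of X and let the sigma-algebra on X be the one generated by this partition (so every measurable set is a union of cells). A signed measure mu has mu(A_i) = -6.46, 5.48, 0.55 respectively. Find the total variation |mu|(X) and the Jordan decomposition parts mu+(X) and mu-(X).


Step 1: Every measurable set is a union of atoms (the cells / points), so a Hahn decomposition is
  obtained by grouping atoms by sign: P = union of atoms with mu > 0, N = union of the remaining atoms.
  Atoms in P (indices): 2, 3;  atoms in N (indices): 1
  Positive values: 5.48, 0.55
  Negative values: -6.46
Step 2: mu+(X) = mu(P) = sum of positive atom values = 6.03
Step 3: mu-(X) = -mu(N) = sum of |negative atom values| = 6.46
Step 4: |mu|(X) = mu+(X) + mu-(X) = 6.03 + 6.46 = 12.49


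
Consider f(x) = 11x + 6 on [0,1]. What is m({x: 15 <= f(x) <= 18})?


f^(-1)([15, 18]) = {x : 15 <= 11x + 6 <= 18}
Solving: (15 - 6)/11 <= x <= (18 - 6)/11
= [0.818182, 1.090909]
Intersecting with [0,1]: [0.818182, 1]
Measure = 1 - 0.818182 = 0.181818


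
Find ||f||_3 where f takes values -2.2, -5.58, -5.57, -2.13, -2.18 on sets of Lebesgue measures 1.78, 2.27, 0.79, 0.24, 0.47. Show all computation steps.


Step 1: Compute |f_i|^3 for each value:
  |-2.2|^3 = 10.648
  |-5.58|^3 = 173.741112
  |-5.57|^3 = 172.808693
  |-2.13|^3 = 9.663597
  |-2.18|^3 = 10.360232
Step 2: Multiply by measures and sum:
  10.648 * 1.78 = 18.95344
  173.741112 * 2.27 = 394.392324
  172.808693 * 0.79 = 136.518867
  9.663597 * 0.24 = 2.319263
  10.360232 * 0.47 = 4.869309
Sum = 18.95344 + 394.392324 + 136.518867 + 2.319263 + 4.869309 = 557.053204
Step 3: Take the p-th root:
||f||_3 = (557.053204)^(1/3) = 8.228087


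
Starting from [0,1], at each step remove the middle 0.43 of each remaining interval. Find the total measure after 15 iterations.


Step 1: At each step, fraction remaining = 1 - 0.43 = 0.57
Step 2: After 15 steps, measure = (0.57)^15
Result = 2.178326e-04


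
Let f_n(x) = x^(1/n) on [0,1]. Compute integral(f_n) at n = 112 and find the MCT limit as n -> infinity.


At n = 112: f_112(x) = x^(1/112).
Step 1: integral(x^(1/112), 0, 1) = [x^(1/112+1) / (1/112+1)] from 0 to 1
     = 1 / (1/112 + 1) = 1 / ((112+1)/112) = 112/(112+1)
     = 112/113 = 0.99115
Step 2: As n -> infinity, f_n(x) = x^(1/n) -> 1 for x in (0,1], and f_n is increasing in n.
By MCT, lim_n integral(f_n) = integral(lim_n f_n) = integral(1, 0, 1) = 1.
Step 3: Verify convergence: 112/113 = 0.99115 -> 1


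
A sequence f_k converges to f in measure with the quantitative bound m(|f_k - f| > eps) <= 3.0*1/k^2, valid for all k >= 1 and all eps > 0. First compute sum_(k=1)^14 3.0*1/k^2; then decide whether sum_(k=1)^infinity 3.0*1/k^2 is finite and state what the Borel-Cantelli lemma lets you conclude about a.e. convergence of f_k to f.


Step 1: List the terms 3.0*1/k^2 for k = 1 to 14:
  k=1: 3
  k=2: 0.75
  k=3: 0.333333
  k=4: 0.1875
  k=5: 0.12
  k=6: 0.083333
  k=7: 0.061224
  k=8: 0.046875
  k=9: 0.037037
  k=10: 0.03
  k=11: 0.024793
  k=12: 0.020833
  k=13: 0.017751
  k=14: 0.015306
Step 2: Partial sum = 3 + 0.75 + 0.333333 + 0.1875 + 0.12 + 0.083333 + 0.061224 + 0.046875 + 0.037037 + 0.03 + 0.024793 + 0.020833 + 0.017751 + 0.015306
     = 4.727988
Step 3: The full series sum_(k>=1) 3.0*1/k^2 converges (p-series with p = 2 > 1; a constant multiple of a convergent series converges).
Step 4: Fix eps > 0. Since sum_k m(|f_k - f| > eps) < infinity, the Borel-Cantelli lemma gives
        m(limsup_k {|f_k - f| > eps}) = 0, i.e. for a.e. x, |f_k(x) - f(x)| <= eps for all large k.
        Applying this with eps = 1/j for j = 1, 2, ... and intersecting the countably many full-measure sets,
        for a.e. x we get limsup_k |f_k(x) - f(x)| <= 1/j for every j, hence f_k -> f almost everywhere.
Conclusion: series converges; Borel-Cantelli yields f_k -> f a.e.


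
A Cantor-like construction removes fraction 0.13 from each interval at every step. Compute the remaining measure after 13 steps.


Step 1: At each step, fraction remaining = 1 - 0.13 = 0.87
Step 2: After 13 steps, measure = (0.87)^13
Result = 0.163588


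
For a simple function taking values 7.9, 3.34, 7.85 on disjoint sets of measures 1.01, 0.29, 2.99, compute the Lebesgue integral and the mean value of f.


Step 1: Integral = sum(value_i * measure_i)
= 7.9*1.01 + 3.34*0.29 + 7.85*2.99
= 7.979 + 0.9686 + 23.4715
= 32.4191
Step 2: Total measure of domain = 1.01 + 0.29 + 2.99 = 4.29
Step 3: Average value = 32.4191 / 4.29 = 7.5569


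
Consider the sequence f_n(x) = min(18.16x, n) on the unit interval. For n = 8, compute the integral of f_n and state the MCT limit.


f(x) = 18.16x on [0,1]; f_n(x) = min(18.16x, n). At n = 8:
Step 1: f(x) reaches 8 at x = 8/18.16 = 0.440529
Step 2: integral(f_8) = integral(18.16x, 0, 0.440529) + integral(8, 0.440529, 1)
       = 18.16*0.440529^2/2 + 8*(1 - 0.440529)
       = 1.762115 + 4.475771
       = 6.237885
Step 3: As n -> infinity, f_n increases to f, so by MCT integral(f_n) -> integral(f) = 18.16/2 = 9.08.
Convergence: integral(f_8) = 6.237885 -> 9.08 as n -> infinity


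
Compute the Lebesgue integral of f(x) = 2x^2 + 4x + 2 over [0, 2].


The Lebesgue integral of a Riemann-integrable function agrees with the Riemann integral.
Antiderivative F(x) = (2/3)x^3 + (4/2)x^2 + 2x
F(2) = (2/3)*2^3 + (4/2)*2^2 + 2*2
     = (2/3)*8 + (4/2)*4 + 2*2
     = 5.333333 + 8 + 4
     = 17.333333
F(0) = 0.0
Integral = F(2) - F(0) = 17.333333 - 0.0 = 17.333333


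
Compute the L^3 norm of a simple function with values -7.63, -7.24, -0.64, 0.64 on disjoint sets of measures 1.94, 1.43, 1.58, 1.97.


Step 1: Compute |f_i|^3 for each value:
  |-7.63|^3 = 444.194947
  |-7.24|^3 = 379.503424
  |-0.64|^3 = 0.262144
  |0.64|^3 = 0.262144
Step 2: Multiply by measures and sum:
  444.194947 * 1.94 = 861.738197
  379.503424 * 1.43 = 542.689896
  0.262144 * 1.58 = 0.414188
  0.262144 * 1.97 = 0.516424
Sum = 861.738197 + 542.689896 + 0.414188 + 0.516424 = 1405.358705
Step 3: Take the p-th root:
||f||_3 = (1405.358705)^(1/3) = 11.201144


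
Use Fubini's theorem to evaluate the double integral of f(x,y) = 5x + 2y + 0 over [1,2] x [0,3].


By Fubini, integrate in x first, then y.
Step 1: Fix y, integrate over x in [1,2]:
  integral(5x + 2y + 0, x=1..2)
  = 5*(2^2 - 1^2)/2 + (2y + 0)*(2 - 1)
  = 7.5 + (2y + 0)*1
  = 7.5 + 2y + 0
  = 7.5 + 2y
Step 2: Integrate over y in [0,3]:
  integral(7.5 + 2y, y=0..3)
  = 7.5*3 + 2*(3^2 - 0^2)/2
  = 22.5 + 9
  = 31.5


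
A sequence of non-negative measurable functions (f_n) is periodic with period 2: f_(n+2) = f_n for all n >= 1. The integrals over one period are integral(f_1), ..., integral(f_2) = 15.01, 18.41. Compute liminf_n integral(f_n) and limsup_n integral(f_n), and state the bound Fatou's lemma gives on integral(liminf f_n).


The sequence (integral(f_n)) is periodic with period 2, repeating the values 15.01, 18.41 indefinitely.
Step 1: For a periodic sequence, every tail (a_m, a_(m+1), ...) contains all 2 period values infinitely often.
Step 2: Hence inf of every tail = min of the period values = min(15.01, 18.41) = 15.01.
        liminf_n integral(f_n) = sup over m of (inf of tail from m) = 15.01.
Step 3: Similarly sup of every tail = max of the period values = 18.41.
        limsup_n integral(f_n) = 18.41.
Step 4: Fatou's lemma: integral(liminf_n f_n) <= liminf_n integral(f_n) = 15.01.
        So the integral of the pointwise liminf is at most 15.01.


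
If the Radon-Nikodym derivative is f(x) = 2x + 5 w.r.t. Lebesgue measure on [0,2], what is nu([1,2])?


nu(A) = integral_A (dnu/dmu) dmu = integral_1^2 (2x + 5) dx
Step 1: Antiderivative F(x) = (2/2)x^2 + 5x
Step 2: F(2) = (2/2)*2^2 + 5*2 = 4 + 10 = 14
Step 3: F(1) = (2/2)*1^2 + 5*1 = 1 + 5 = 6
Step 4: nu([1,2]) = F(2) - F(1) = 14 - 6 = 8


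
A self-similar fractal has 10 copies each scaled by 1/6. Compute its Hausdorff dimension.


For a self-similar set with N copies scaled by 1/r:
dim_H = log(N)/log(r) = log(10)/log(6)
= 2.302585/1.791759
= 1.285097


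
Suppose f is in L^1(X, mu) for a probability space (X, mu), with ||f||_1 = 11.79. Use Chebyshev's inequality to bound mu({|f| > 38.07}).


Chebyshev/Markov inequality: mu(|f| > eps) <= (||f||_p / eps)^p
Step 1: ||f||_1 / eps = 11.79 / 38.07 = 0.309693
Step 2: Raise to power p = 1:
  (0.309693)^1 = 0.309693
Step 3: Therefore mu(|f| > 38.07) <= 0.309693


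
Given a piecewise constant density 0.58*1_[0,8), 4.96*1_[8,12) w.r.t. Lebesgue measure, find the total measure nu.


Integrate each piece of the Radon-Nikodym derivative:
Step 1: integral_0^8 0.58 dx = 0.58*(8-0) = 0.58*8 = 4.64
Step 2: integral_8^12 4.96 dx = 4.96*(12-8) = 4.96*4 = 19.84
Total: 4.64 + 19.84 = 24.48


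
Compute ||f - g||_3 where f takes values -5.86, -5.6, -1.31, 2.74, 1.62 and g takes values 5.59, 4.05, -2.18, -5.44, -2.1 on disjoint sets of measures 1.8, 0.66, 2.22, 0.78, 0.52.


Step 1: Compute differences f_i - g_i:
  -5.86 - 5.59 = -11.45
  -5.6 - 4.05 = -9.65
  -1.31 - -2.18 = 0.87
  2.74 - -5.44 = 8.18
  1.62 - -2.1 = 3.72
Step 2: Compute |diff|^3 * measure for each set:
  |-11.45|^3 * 1.8 = 1501.123625 * 1.8 = 2702.022525
  |-9.65|^3 * 0.66 = 898.632125 * 0.66 = 593.097202
  |0.87|^3 * 2.22 = 0.658503 * 2.22 = 1.461877
  |8.18|^3 * 0.78 = 547.343432 * 0.78 = 426.927877
  |3.72|^3 * 0.52 = 51.478848 * 0.52 = 26.769001
Step 3: Sum = 3750.278482
Step 4: ||f-g||_3 = (3750.278482)^(1/3) = 15.536547


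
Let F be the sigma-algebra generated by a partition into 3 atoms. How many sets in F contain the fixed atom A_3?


Each element of F is a union of some subset S of the 3 atoms.
The element contains A_3 iff A_3 is in S.
So we count subsets S of {A_1,...,A_3} with A_3 in S: choose freely among the other 2 atoms.
Count = 2^(3-1) = 2^2 = 4.


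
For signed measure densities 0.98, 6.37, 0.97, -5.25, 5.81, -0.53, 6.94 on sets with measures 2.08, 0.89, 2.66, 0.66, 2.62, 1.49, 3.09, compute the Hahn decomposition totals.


Step 1: Compute signed measure on each set:
  Set 1: 0.98 * 2.08 = 2.0384
  Set 2: 6.37 * 0.89 = 5.6693
  Set 3: 0.97 * 2.66 = 2.5802
  Set 4: -5.25 * 0.66 = -3.465
  Set 5: 5.81 * 2.62 = 15.2222
  Set 6: -0.53 * 1.49 = -0.7897
  Set 7: 6.94 * 3.09 = 21.4446
Step 2: Total signed measure = (2.0384) + (5.6693) + (2.5802) + (-3.465) + (15.2222) + (-0.7897) + (21.4446)
     = 42.7
Step 3: Positive part mu+(X) = sum of positive contributions = 46.9547
Step 4: Negative part mu-(X) = |sum of negative contributions| = 4.2547


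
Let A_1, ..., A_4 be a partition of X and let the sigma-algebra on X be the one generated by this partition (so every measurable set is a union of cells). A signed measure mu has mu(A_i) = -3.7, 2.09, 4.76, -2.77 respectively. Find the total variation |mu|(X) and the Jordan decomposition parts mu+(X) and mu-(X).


Step 1: Every measurable set is a union of atoms (the cells / points), so a Hahn decomposition is
  obtained by grouping atoms by sign: P = union of atoms with mu > 0, N = union of the remaining atoms.
  Atoms in P (indices): 2, 3;  atoms in N (indices): 1, 4
  Positive values: 2.09, 4.76
  Negative values: -3.7, -2.77
Step 2: mu+(X) = mu(P) = sum of positive atom values = 6.85
Step 3: mu-(X) = -mu(N) = sum of |negative atom values| = 6.47
Step 4: |mu|(X) = mu+(X) + mu-(X) = 6.85 + 6.47 = 13.32


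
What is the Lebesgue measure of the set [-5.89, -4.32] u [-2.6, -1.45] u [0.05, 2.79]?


For pairwise disjoint intervals, m(union) = sum of lengths.
= (-4.32 - -5.89) + (-1.45 - -2.6) + (2.79 - 0.05)
= 1.57 + 1.15 + 2.74
= 5.46


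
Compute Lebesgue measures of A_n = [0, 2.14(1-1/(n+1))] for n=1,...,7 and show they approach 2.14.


By continuity of measure from below: if A_n increases to A, then m(A_n) -> m(A).
Here A = [0, 2.14], so m(A) = 2.14
Step 1: a_1 = 2.14*(1 - 1/2) = 1.07, m(A_1) = 1.07
Step 2: a_2 = 2.14*(1 - 1/3) = 1.4267, m(A_2) = 1.4267
Step 3: a_3 = 2.14*(1 - 1/4) = 1.605, m(A_3) = 1.605
Step 4: a_4 = 2.14*(1 - 1/5) = 1.712, m(A_4) = 1.712
Step 5: a_5 = 2.14*(1 - 1/6) = 1.7833, m(A_5) = 1.7833
Step 6: a_6 = 2.14*(1 - 1/7) = 1.8343, m(A_6) = 1.8343
Step 7: a_7 = 2.14*(1 - 1/8) = 1.8725, m(A_7) = 1.8725
Limit: m(A_n) -> m([0,2.14]) = 2.14


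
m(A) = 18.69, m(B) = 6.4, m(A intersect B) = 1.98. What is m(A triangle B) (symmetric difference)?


m(A Delta B) = m(A) + m(B) - 2*m(A n B)
= 18.69 + 6.4 - 2*1.98
= 18.69 + 6.4 - 3.96
= 21.13


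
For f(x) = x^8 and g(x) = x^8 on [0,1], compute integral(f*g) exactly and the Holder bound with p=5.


Step 1: Exact integral of f*g = integral(x^16, 0, 1) = 1/17
     = 0.058824
Step 2: Holder bound with p=5, q=1.25:
  ||f||_p = (integral x^40 dx)^(1/5) = (1/41)^(1/5) = 0.475821
  ||g||_q = (integral x^10 dx)^(1/1.25) = (1/11)^(1/1.25) = 0.146854
Step 3: Holder bound = ||f||_p * ||g||_q = 0.475821 * 0.146854 = 0.069876
Verification: 0.058824 <= 0.069876 (Holder holds)


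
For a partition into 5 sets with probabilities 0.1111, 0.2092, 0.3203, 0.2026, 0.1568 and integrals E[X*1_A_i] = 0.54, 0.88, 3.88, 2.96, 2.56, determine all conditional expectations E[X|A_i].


For each cell A_i: E[X|A_i] = E[X*1_A_i] / P(A_i)
Step 1: E[X|A_1] = 0.54 / 0.1111 = 4.860486
Step 2: E[X|A_2] = 0.88 / 0.2092 = 4.206501
Step 3: E[X|A_3] = 3.88 / 0.3203 = 12.113643
Step 4: E[X|A_4] = 2.96 / 0.2026 = 14.610069
Step 5: E[X|A_5] = 2.56 / 0.1568 = 16.326531
Verification: E[X] = sum E[X*1_A_i] = 0.54 + 0.88 + 3.88 + 2.96 + 2.56 = 10.82


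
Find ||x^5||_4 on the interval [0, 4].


Step 1: ||f||_4 = (integral_0^4 |x^5|^4 dx)^(1/4)
     = (integral_0^4 x^20 dx)^(1/4)
Step 2: integral_0^4 x^20 dx = [x^21/(21)] from 0 to 4 = 4^21/21
     = 4398046511104/21 = 2.094308e+11
Step 3: ||f||_4 = (2.094308e+11)^(1/4) = 676.488052


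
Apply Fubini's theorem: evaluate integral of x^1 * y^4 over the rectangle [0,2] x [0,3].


By Fubini's theorem, the double integral factors as a product of single integrals:
Step 1: integral_0^2 x^1 dx = [x^2/2] from 0 to 2
     = 2^2/2 = 2
Step 2: integral_0^3 y^4 dy = [y^5/5] from 0 to 3
     = 3^5/5 = 48.6
Step 3: Double integral = 2 * 48.6 = 97.2


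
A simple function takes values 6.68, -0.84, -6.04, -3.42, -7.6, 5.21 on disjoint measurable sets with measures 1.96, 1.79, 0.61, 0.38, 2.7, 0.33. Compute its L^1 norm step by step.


Step 1: Compute |f_i|^1 for each value:
  |6.68|^1 = 6.68
  |-0.84|^1 = 0.84
  |-6.04|^1 = 6.04
  |-3.42|^1 = 3.42
  |-7.6|^1 = 7.6
  |5.21|^1 = 5.21
Step 2: Multiply by measures and sum:
  6.68 * 1.96 = 13.0928
  0.84 * 1.79 = 1.5036
  6.04 * 0.61 = 3.6844
  3.42 * 0.38 = 1.2996
  7.6 * 2.7 = 20.52
  5.21 * 0.33 = 1.7193
Sum = 13.0928 + 1.5036 + 3.6844 + 1.2996 + 20.52 + 1.7193 = 41.8197
Step 3: Take the p-th root:
||f||_1 = (41.8197)^(1/1) = 41.8197


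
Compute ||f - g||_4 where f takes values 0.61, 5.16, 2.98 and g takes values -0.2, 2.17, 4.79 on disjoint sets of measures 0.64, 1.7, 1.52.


Step 1: Compute differences f_i - g_i:
  0.61 - -0.2 = 0.81
  5.16 - 2.17 = 2.99
  2.98 - 4.79 = -1.81
Step 2: Compute |diff|^4 * measure for each set:
  |0.81|^4 * 0.64 = 0.430467 * 0.64 = 0.275499
  |2.99|^4 * 1.7 = 79.925388 * 1.7 = 135.87316
  |-1.81|^4 * 1.52 = 10.732831 * 1.52 = 16.313903
Step 3: Sum = 152.462562
Step 4: ||f-g||_4 = (152.462562)^(1/4) = 3.513911


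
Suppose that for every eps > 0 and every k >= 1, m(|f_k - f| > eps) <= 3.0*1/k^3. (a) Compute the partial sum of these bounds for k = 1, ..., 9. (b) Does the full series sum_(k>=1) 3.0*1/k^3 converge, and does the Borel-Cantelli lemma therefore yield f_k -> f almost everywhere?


Step 1: List the terms 3.0*1/k^3 for k = 1 to 9:
  k=1: 3
  k=2: 0.375
  k=3: 0.111111
  k=4: 0.046875
  k=5: 0.024
  k=6: 0.013889
  k=7: 0.008746
  k=8: 0.005859
  k=9: 0.004115
Step 2: Partial sum = 3 + 0.375 + 0.111111 + 0.046875 + 0.024 + 0.013889 + 0.008746 + 0.005859 + 0.004115
     = 3.589596
Step 3: The full series sum_(k>=1) 3.0*1/k^3 converges (p-series with p = 3 > 1; a constant multiple of a convergent series converges).
Step 4: Fix eps > 0. Since sum_k m(|f_k - f| > eps) < infinity, the Borel-Cantelli lemma gives
        m(limsup_k {|f_k - f| > eps}) = 0, i.e. for a.e. x, |f_k(x) - f(x)| <= eps for all large k.
        Applying this with eps = 1/j for j = 1, 2, ... and intersecting the countably many full-measure sets,
        for a.e. x we get limsup_k |f_k(x) - f(x)| <= 1/j for every j, hence f_k -> f almost everywhere.
Conclusion: series converges; Borel-Cantelli yields f_k -> f a.e.


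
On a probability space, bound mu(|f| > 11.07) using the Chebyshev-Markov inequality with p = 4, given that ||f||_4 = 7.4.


Chebyshev/Markov inequality: mu(|f| > eps) <= (||f||_p / eps)^p
Step 1: ||f||_4 / eps = 7.4 / 11.07 = 0.668473
Step 2: Raise to power p = 4:
  (0.668473)^4 = 0.199681
Step 3: Therefore mu(|f| > 11.07) <= 0.199681


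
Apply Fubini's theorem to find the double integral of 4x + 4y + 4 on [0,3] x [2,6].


By Fubini, integrate in x first, then y.
Step 1: Fix y, integrate over x in [0,3]:
  integral(4x + 4y + 4, x=0..3)
  = 4*(3^2 - 0^2)/2 + (4y + 4)*(3 - 0)
  = 18 + (4y + 4)*3
  = 18 + 12y + 12
  = 30 + 12y
Step 2: Integrate over y in [2,6]:
  integral(30 + 12y, y=2..6)
  = 30*4 + 12*(6^2 - 2^2)/2
  = 120 + 192
  = 312


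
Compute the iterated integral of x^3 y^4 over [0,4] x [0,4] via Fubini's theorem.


By Fubini's theorem, the double integral factors as a product of single integrals:
Step 1: integral_0^4 x^3 dx = [x^4/4] from 0 to 4
     = 4^4/4 = 64
Step 2: integral_0^4 y^4 dy = [y^5/5] from 0 to 4
     = 4^5/5 = 204.8
Step 3: Double integral = 64 * 204.8 = 13107.2


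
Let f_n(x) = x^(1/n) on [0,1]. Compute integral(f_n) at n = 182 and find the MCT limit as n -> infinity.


At n = 182: f_182(x) = x^(1/182).
Step 1: integral(x^(1/182), 0, 1) = [x^(1/182+1) / (1/182+1)] from 0 to 1
     = 1 / (1/182 + 1) = 1 / ((182+1)/182) = 182/(182+1)
     = 182/183 = 0.994536
Step 2: As n -> infinity, f_n(x) = x^(1/n) -> 1 for x in (0,1], and f_n is increasing in n.
By MCT, lim_n integral(f_n) = integral(lim_n f_n) = integral(1, 0, 1) = 1.
Step 3: Verify convergence: 182/183 = 0.994536 -> 1


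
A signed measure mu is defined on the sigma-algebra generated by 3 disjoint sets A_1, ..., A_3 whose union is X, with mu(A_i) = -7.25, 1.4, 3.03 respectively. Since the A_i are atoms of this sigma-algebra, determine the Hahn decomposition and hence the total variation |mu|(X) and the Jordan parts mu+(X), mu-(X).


Step 1: Every measurable set is a union of atoms (the cells / points), so a Hahn decomposition is
  obtained by grouping atoms by sign: P = union of atoms with mu > 0, N = union of the remaining atoms.
  Atoms in P (indices): 2, 3;  atoms in N (indices): 1
  Positive values: 1.4, 3.03
  Negative values: -7.25
Step 2: mu+(X) = mu(P) = sum of positive atom values = 4.43
Step 3: mu-(X) = -mu(N) = sum of |negative atom values| = 7.25
Step 4: |mu|(X) = mu+(X) + mu-(X) = 4.43 + 7.25 = 11.68


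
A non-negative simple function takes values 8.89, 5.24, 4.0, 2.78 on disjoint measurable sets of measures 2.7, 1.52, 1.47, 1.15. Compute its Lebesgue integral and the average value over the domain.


Step 1: Integral = sum(value_i * measure_i)
= 8.89*2.7 + 5.24*1.52 + 4.0*1.47 + 2.78*1.15
= 24.003 + 7.9648 + 5.88 + 3.197
= 41.0448
Step 2: Total measure of domain = 2.7 + 1.52 + 1.47 + 1.15 = 6.84
Step 3: Average value = 41.0448 / 6.84 = 6.000702


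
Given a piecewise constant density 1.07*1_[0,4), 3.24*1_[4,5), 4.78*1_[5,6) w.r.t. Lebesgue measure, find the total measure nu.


Integrate each piece of the Radon-Nikodym derivative:
Step 1: integral_0^4 1.07 dx = 1.07*(4-0) = 1.07*4 = 4.28
Step 2: integral_4^5 3.24 dx = 3.24*(5-4) = 3.24*1 = 3.24
Step 3: integral_5^6 4.78 dx = 4.78*(6-5) = 4.78*1 = 4.78
Total: 4.28 + 3.24 + 4.78 = 12.3


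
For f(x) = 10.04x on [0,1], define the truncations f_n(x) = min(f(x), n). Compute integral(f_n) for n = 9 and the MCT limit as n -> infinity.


f(x) = 10.04x on [0,1]; f_n(x) = min(10.04x, n). At n = 9:
Step 1: f(x) reaches 9 at x = 9/10.04 = 0.896414
Step 2: integral(f_9) = integral(10.04x, 0, 0.896414) + integral(9, 0.896414, 1)
       = 10.04*0.896414^2/2 + 9*(1 - 0.896414)
       = 4.033865 + 0.932271
       = 4.966135
Step 3: As n -> infinity, f_n increases to f, so by MCT integral(f_n) -> integral(f) = 10.04/2 = 5.02.
Convergence: integral(f_9) = 4.966135 -> 5.02 as n -> infinity


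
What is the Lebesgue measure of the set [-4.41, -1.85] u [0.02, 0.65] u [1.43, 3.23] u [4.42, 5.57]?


For pairwise disjoint intervals, m(union) = sum of lengths.
= (-1.85 - -4.41) + (0.65 - 0.02) + (3.23 - 1.43) + (5.57 - 4.42)
= 2.56 + 0.63 + 1.8 + 1.15
= 6.14


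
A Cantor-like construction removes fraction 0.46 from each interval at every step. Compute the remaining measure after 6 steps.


Step 1: At each step, fraction remaining = 1 - 0.46 = 0.54
Step 2: After 6 steps, measure = (0.54)^6
Step 3: Computing the power step by step:
  After step 1: 0.54
  After step 2: 0.2916
  After step 3: 0.157464
  After step 4: 0.085031
  After step 5: 0.045917
  ...
Result = 0.024795


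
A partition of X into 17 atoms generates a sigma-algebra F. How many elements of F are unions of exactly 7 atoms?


Each element of F is a union of some subset of the 17 atoms.
Elements that are unions of exactly 7 atoms correspond to 7-element subsets of the 17 atoms.
Count = C(17, 7) = 17! / (7! * 10!) = 19448.


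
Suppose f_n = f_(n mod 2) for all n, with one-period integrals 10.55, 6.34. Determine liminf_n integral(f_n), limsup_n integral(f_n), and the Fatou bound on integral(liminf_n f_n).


The sequence (integral(f_n)) is periodic with period 2, repeating the values 10.55, 6.34 indefinitely.
Step 1: For a periodic sequence, every tail (a_m, a_(m+1), ...) contains all 2 period values infinitely often.
Step 2: Hence inf of every tail = min of the period values = min(10.55, 6.34) = 6.34.
        liminf_n integral(f_n) = sup over m of (inf of tail from m) = 6.34.
Step 3: Similarly sup of every tail = max of the period values = 10.55.
        limsup_n integral(f_n) = 10.55.
Step 4: Fatou's lemma: integral(liminf_n f_n) <= liminf_n integral(f_n) = 6.34.
        So the integral of the pointwise liminf is at most 6.34.


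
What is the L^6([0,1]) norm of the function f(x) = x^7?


Step 1: ||f||_6 = (integral_0^1 |x^7|^6 dx)^(1/6)
     = (integral_0^1 x^42 dx)^(1/6)
Step 2: integral_0^1 x^42 dx = [x^43/(43)] from 0 to 1 = 1^43/43
     = 1/43 = 0.023256
Step 3: ||f||_6 = (0.023256)^(1/6) = 0.534263


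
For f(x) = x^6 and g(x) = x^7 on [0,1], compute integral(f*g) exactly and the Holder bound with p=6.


Step 1: Exact integral of f*g = integral(x^13, 0, 1) = 1/14
     = 0.071429
Step 2: Holder bound with p=6, q=1.2:
  ||f||_p = (integral x^36 dx)^(1/6) = (1/37)^(1/6) = 0.547814
  ||g||_q = (integral x^8.4 dx)^(1/1.2) = (1/9.4)^(1/1.2) = 0.154547
Step 3: Holder bound = ||f||_p * ||g||_q = 0.547814 * 0.154547 = 0.084663
Verification: 0.071429 <= 0.084663 (Holder holds)


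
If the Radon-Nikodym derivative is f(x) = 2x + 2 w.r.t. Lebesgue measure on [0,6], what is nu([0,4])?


nu(A) = integral_A (dnu/dmu) dmu = integral_0^4 (2x + 2) dx
Step 1: Antiderivative F(x) = (2/2)x^2 + 2x
Step 2: F(4) = (2/2)*4^2 + 2*4 = 16 + 8 = 24
Step 3: F(0) = (2/2)*0^2 + 2*0 = 0.0 + 0 = 0.0
Step 4: nu([0,4]) = F(4) - F(0) = 24 - 0.0 = 24


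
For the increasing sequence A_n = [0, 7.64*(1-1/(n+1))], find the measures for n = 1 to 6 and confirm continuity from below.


By continuity of measure from below: if A_n increases to A, then m(A_n) -> m(A).
Here A = [0, 7.64], so m(A) = 7.64
Step 1: a_1 = 7.64*(1 - 1/2) = 3.82, m(A_1) = 3.82
Step 2: a_2 = 7.64*(1 - 1/3) = 5.0933, m(A_2) = 5.0933
Step 3: a_3 = 7.64*(1 - 1/4) = 5.73, m(A_3) = 5.73
Step 4: a_4 = 7.64*(1 - 1/5) = 6.112, m(A_4) = 6.112
Step 5: a_5 = 7.64*(1 - 1/6) = 6.3667, m(A_5) = 6.3667
Step 6: a_6 = 7.64*(1 - 1/7) = 6.5486, m(A_6) = 6.5486
Limit: m(A_n) -> m([0,7.64]) = 7.64


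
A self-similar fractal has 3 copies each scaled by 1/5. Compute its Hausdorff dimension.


For a self-similar set with N copies scaled by 1/r:
dim_H = log(N)/log(r) = log(3)/log(5)
= 1.098612/1.609438
= 0.682606


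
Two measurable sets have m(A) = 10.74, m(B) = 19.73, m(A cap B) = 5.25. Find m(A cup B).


By inclusion-exclusion: m(A u B) = m(A) + m(B) - m(A n B)
= 10.74 + 19.73 - 5.25
= 25.22


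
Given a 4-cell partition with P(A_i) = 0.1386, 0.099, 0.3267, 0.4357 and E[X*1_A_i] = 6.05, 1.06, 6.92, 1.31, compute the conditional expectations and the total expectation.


For each cell A_i: E[X|A_i] = E[X*1_A_i] / P(A_i)
Step 1: E[X|A_1] = 6.05 / 0.1386 = 43.650794
Step 2: E[X|A_2] = 1.06 / 0.099 = 10.707071
Step 3: E[X|A_3] = 6.92 / 0.3267 = 21.181512
Step 4: E[X|A_4] = 1.31 / 0.4357 = 3.006656
Verification: E[X] = sum E[X*1_A_i] = 6.05 + 1.06 + 6.92 + 1.31 = 15.34


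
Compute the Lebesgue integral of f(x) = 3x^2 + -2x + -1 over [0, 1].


The Lebesgue integral of a Riemann-integrable function agrees with the Riemann integral.
Antiderivative F(x) = (3/3)x^3 + (-2/2)x^2 + -1x
F(1) = (3/3)*1^3 + (-2/2)*1^2 + -1*1
     = (3/3)*1 + (-2/2)*1 + -1*1
     = 1 + -1 + -1
     = -1
F(0) = 0.0
Integral = F(1) - F(0) = -1 - 0.0 = -1


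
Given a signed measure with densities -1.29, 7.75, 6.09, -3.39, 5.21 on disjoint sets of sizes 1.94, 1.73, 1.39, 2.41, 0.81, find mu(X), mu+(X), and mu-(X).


Step 1: Compute signed measure on each set:
  Set 1: -1.29 * 1.94 = -2.5026
  Set 2: 7.75 * 1.73 = 13.4075
  Set 3: 6.09 * 1.39 = 8.4651
  Set 4: -3.39 * 2.41 = -8.1699
  Set 5: 5.21 * 0.81 = 4.2201
Step 2: Total signed measure = (-2.5026) + (13.4075) + (8.4651) + (-8.1699) + (4.2201)
     = 15.4202
Step 3: Positive part mu+(X) = sum of positive contributions = 26.0927
Step 4: Negative part mu-(X) = |sum of negative contributions| = 10.6725


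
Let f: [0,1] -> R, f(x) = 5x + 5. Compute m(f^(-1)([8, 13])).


f^(-1)([8, 13]) = {x : 8 <= 5x + 5 <= 13}
Solving: (8 - 5)/5 <= x <= (13 - 5)/5
= [0.6, 1.6]
Intersecting with [0,1]: [0.6, 1]
Measure = 1 - 0.6 = 0.4


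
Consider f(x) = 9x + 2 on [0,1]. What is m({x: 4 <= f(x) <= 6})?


f^(-1)([4, 6]) = {x : 4 <= 9x + 2 <= 6}
Solving: (4 - 2)/9 <= x <= (6 - 2)/9
= [0.222222, 0.444444]
Intersecting with [0,1]: [0.222222, 0.444444]
Measure = 0.444444 - 0.222222 = 0.222222


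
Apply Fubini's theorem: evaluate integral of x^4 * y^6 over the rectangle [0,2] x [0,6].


By Fubini's theorem, the double integral factors as a product of single integrals:
Step 1: integral_0^2 x^4 dx = [x^5/5] from 0 to 2
     = 2^5/5 = 6.4
Step 2: integral_0^6 y^6 dy = [y^7/7] from 0 to 6
     = 6^7/7 = 39990.857143
Step 3: Double integral = 6.4 * 39990.857143 = 255941.485714


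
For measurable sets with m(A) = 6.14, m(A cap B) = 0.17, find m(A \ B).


m(A \ B) = m(A) - m(A n B)
= 6.14 - 0.17
= 5.97


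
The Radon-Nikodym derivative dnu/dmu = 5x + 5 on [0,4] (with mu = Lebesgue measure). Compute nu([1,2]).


nu(A) = integral_A (dnu/dmu) dmu = integral_1^2 (5x + 5) dx
Step 1: Antiderivative F(x) = (5/2)x^2 + 5x
Step 2: F(2) = (5/2)*2^2 + 5*2 = 10 + 10 = 20
Step 3: F(1) = (5/2)*1^2 + 5*1 = 2.5 + 5 = 7.5
Step 4: nu([1,2]) = F(2) - F(1) = 20 - 7.5 = 12.5


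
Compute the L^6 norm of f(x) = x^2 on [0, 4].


Step 1: ||f||_6 = (integral_0^4 |x^2|^6 dx)^(1/6)
     = (integral_0^4 x^12 dx)^(1/6)
Step 2: integral_0^4 x^12 dx = [x^13/(13)] from 0 to 4 = 4^13/13
     = 67108864/13 = 5.162220e+06
Step 3: ||f||_6 = (5.162220e+06)^(1/6) = 13.146377


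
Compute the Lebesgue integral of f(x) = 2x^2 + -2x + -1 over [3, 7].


The Lebesgue integral of a Riemann-integrable function agrees with the Riemann integral.
Antiderivative F(x) = (2/3)x^3 + (-2/2)x^2 + -1x
F(7) = (2/3)*7^3 + (-2/2)*7^2 + -1*7
     = (2/3)*343 + (-2/2)*49 + -1*7
     = 228.666667 + -49 + -7
     = 172.666667
F(3) = 6
Integral = F(7) - F(3) = 172.666667 - 6 = 166.666667


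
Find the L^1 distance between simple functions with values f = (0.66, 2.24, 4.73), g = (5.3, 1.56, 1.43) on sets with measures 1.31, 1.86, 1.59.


Step 1: Compute differences f_i - g_i:
  0.66 - 5.3 = -4.64
  2.24 - 1.56 = 0.68
  4.73 - 1.43 = 3.3
Step 2: Compute |diff|^1 * measure for each set:
  |-4.64|^1 * 1.31 = 4.64 * 1.31 = 6.0784
  |0.68|^1 * 1.86 = 0.68 * 1.86 = 1.2648
  |3.3|^1 * 1.59 = 3.3 * 1.59 = 5.247
Step 3: Sum = 12.5902
Step 4: ||f-g||_1 = (12.5902)^(1/1) = 12.5902


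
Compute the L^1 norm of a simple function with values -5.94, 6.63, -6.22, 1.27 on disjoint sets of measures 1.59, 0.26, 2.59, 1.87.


Step 1: Compute |f_i|^1 for each value:
  |-5.94|^1 = 5.94
  |6.63|^1 = 6.63
  |-6.22|^1 = 6.22
  |1.27|^1 = 1.27
Step 2: Multiply by measures and sum:
  5.94 * 1.59 = 9.4446
  6.63 * 0.26 = 1.7238
  6.22 * 2.59 = 16.1098
  1.27 * 1.87 = 2.3749
Sum = 9.4446 + 1.7238 + 16.1098 + 2.3749 = 29.6531
Step 3: Take the p-th root:
||f||_1 = (29.6531)^(1/1) = 29.6531


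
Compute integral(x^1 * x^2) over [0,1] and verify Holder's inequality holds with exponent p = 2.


Step 1: Exact integral of f*g = integral(x^3, 0, 1) = 1/4
     = 0.25
Step 2: Holder bound with p=2, q=2:
  ||f||_p = (integral x^2 dx)^(1/2) = (1/3)^(1/2) = 0.57735
  ||g||_q = (integral x^4 dx)^(1/2) = (1/5)^(1/2) = 0.447214
Step 3: Holder bound = ||f||_p * ||g||_q = 0.57735 * 0.447214 = 0.258199
Verification: 0.25 <= 0.258199 (Holder holds)


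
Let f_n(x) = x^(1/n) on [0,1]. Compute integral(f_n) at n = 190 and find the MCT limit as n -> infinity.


At n = 190: f_190(x) = x^(1/190).
Step 1: integral(x^(1/190), 0, 1) = [x^(1/190+1) / (1/190+1)] from 0 to 1
     = 1 / (1/190 + 1) = 1 / ((190+1)/190) = 190/(190+1)
     = 190/191 = 0.994764
Step 2: As n -> infinity, f_n(x) = x^(1/n) -> 1 for x in (0,1], and f_n is increasing in n.
By MCT, lim_n integral(f_n) = integral(lim_n f_n) = integral(1, 0, 1) = 1.
Step 3: Verify convergence: 190/191 = 0.994764 -> 1


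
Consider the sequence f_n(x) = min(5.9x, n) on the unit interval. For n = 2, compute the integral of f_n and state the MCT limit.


f(x) = 5.9x on [0,1]; f_n(x) = min(5.9x, n). At n = 2:
Step 1: f(x) reaches 2 at x = 2/5.9 = 0.338983
Step 2: integral(f_2) = integral(5.9x, 0, 0.338983) + integral(2, 0.338983, 1)
       = 5.9*0.338983^2/2 + 2*(1 - 0.338983)
       = 0.338983 + 1.322034
       = 1.661017
Step 3: As n -> infinity, f_n increases to f, so by MCT integral(f_n) -> integral(f) = 5.9/2 = 2.95.
Convergence: integral(f_2) = 1.661017 -> 2.95 as n -> infinity


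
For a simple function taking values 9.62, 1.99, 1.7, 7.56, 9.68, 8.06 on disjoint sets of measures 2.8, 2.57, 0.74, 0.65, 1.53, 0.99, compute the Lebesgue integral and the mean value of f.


Step 1: Integral = sum(value_i * measure_i)
= 9.62*2.8 + 1.99*2.57 + 1.7*0.74 + 7.56*0.65 + 9.68*1.53 + 8.06*0.99
= 26.936 + 5.1143 + 1.258 + 4.914 + 14.8104 + 7.9794
= 61.0121
Step 2: Total measure of domain = 2.8 + 2.57 + 0.74 + 0.65 + 1.53 + 0.99 = 9.28
Step 3: Average value = 61.0121 / 9.28 = 6.57458


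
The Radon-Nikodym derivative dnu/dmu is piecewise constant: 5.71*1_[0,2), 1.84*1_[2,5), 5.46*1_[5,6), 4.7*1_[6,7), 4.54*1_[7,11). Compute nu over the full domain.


Integrate each piece of the Radon-Nikodym derivative:
Step 1: integral_0^2 5.71 dx = 5.71*(2-0) = 5.71*2 = 11.42
Step 2: integral_2^5 1.84 dx = 1.84*(5-2) = 1.84*3 = 5.52
Step 3: integral_5^6 5.46 dx = 5.46*(6-5) = 5.46*1 = 5.46
Step 4: integral_6^7 4.7 dx = 4.7*(7-6) = 4.7*1 = 4.7
Step 5: integral_7^11 4.54 dx = 4.54*(11-7) = 4.54*4 = 18.16
Total: 11.42 + 5.52 + 5.46 + 4.7 + 18.16 = 45.26
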